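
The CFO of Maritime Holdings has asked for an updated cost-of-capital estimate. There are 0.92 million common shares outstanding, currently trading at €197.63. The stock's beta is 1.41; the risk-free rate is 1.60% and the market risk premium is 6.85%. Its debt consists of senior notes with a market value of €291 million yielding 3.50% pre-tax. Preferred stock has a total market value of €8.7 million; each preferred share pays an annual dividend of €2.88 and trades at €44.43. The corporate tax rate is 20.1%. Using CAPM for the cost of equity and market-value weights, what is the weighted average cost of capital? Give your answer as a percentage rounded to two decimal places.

6.06%

Cost of equity via CAPM: Re = 1.6% + 1.41 × 6.85% = 11.2585%.
Cost of preferred: Rp = 2.88 / 44.43 = 6.4821%.
Market value of equity E = 197.63 × 0.92m = 181.8196m.
Total capital V = 181.8196 + 8.7 + 291 = 481.5196.
Equity: weight = 181.8196/481.5196 = 0.3776; cost = 11.2585%.
Preferred: weight = 8.7/481.5196 = 0.0181; cost = 6.4821%.
Senior notes: weight = 291/481.5196 = 0.6043; after-tax cost = 3.5% × (1 − 20.1%) = 2.7965%.
WACC = 0.3776 × 11.2585% + 0.0181 × 6.4821% + 0.6043 × 2.7965% = 6.0583%.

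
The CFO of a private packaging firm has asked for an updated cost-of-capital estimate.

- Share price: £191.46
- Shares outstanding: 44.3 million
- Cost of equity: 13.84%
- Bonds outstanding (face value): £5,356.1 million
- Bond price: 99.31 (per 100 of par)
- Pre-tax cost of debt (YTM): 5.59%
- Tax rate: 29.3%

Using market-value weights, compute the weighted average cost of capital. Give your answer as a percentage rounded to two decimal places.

Market value of equity E = 191.46 × 44.3m = 8481.678m. Market value of debt D = 5356.1m × 99.31/100 = 5319.14291m.
Total capital V = 8481.678 + 5319.14291 = 13800.82091.
Equity: weight = 8481.678/13800.82091 = 0.6146; cost = 13.84%.
Bonds outstanding: weight = 5319.14291/13800.82091 = 0.3854; after-tax cost = 5.59% × (1 − 29.3%) = 3.9521%.
WACC = 0.6146 × 13.8400% + 0.3854 × 3.9521% = 10.0290%.

10.03%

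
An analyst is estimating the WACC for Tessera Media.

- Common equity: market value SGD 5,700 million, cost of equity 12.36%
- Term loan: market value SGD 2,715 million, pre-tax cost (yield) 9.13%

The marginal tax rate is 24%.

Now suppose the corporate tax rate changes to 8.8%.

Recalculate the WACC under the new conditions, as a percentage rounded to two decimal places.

11.06%

After the change:
Total capital V = 5700 + 2715 = 8415.
Equity: weight = 5700/8415 = 0.6774; cost = 12.36%.
Term loan: weight = 2715/8415 = 0.3226; after-tax cost = 9.13% × (1 − 8.8%) = 8.3266%.
WACC = 0.6774 × 12.3600% + 0.3226 × 8.3266% = 11.0587%.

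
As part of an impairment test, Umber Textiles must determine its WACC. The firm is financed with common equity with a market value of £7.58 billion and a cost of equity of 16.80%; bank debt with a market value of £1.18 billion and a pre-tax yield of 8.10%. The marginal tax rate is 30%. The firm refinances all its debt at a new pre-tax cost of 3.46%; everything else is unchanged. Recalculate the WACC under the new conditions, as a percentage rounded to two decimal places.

After the change:
Total capital V = 7.58 + 1.18 = 8.76.
Equity: weight = 7.58/8.76 = 0.8653; cost = 16.8%.
Bank debt: weight = 1.18/8.76 = 0.1347; after-tax cost = 3.46% × (1 − 30%) = 2.4220%.
WACC = 0.8653 × 16.8000% + 0.1347 × 2.4220% = 14.8632%.

14.86%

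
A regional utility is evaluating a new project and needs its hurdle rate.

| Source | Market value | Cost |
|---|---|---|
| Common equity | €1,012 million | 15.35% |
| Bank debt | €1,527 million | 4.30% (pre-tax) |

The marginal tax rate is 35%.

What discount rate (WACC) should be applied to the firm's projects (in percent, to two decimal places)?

7.80%

Total capital V = 1012 + 1527 = 2539.
Equity: weight = 1012/2539 = 0.3986; cost = 15.35%.
Bank debt: weight = 1527/2539 = 0.6014; after-tax cost = 4.3% × (1 − 35%) = 2.7950%.
WACC = 0.3986 × 15.3500% + 0.6014 × 2.7950% = 7.7992%.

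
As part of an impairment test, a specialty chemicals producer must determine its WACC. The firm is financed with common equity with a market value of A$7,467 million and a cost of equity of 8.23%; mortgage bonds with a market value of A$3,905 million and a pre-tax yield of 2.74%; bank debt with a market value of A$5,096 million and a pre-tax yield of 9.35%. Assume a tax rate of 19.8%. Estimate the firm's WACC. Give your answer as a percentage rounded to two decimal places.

6.57%

Total capital V = 7467 + 3905 + 5096 = 16468.
Equity: weight = 7467/16468 = 0.4534; cost = 8.23%.
Mortgage bonds: weight = 3905/16468 = 0.2371; after-tax cost = 2.74% × (1 − 19.8%) = 2.1975%.
Bank debt: weight = 5096/16468 = 0.3094; after-tax cost = 9.35% × (1 − 19.8%) = 7.4987%.
WACC = 0.4534 × 8.2300% + 0.2371 × 2.1975% + 0.3094 × 7.4987% = 6.5732%.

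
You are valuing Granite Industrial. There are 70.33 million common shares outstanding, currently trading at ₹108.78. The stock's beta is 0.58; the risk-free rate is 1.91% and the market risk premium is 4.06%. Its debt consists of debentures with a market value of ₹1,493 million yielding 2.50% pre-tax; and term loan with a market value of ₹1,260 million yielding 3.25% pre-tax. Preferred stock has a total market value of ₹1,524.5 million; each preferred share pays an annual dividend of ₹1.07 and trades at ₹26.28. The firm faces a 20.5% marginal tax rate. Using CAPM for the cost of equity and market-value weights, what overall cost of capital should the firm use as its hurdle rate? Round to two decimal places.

Cost of equity via CAPM: Re = 1.91% + 0.58 × 4.06% = 4.2648%.
Cost of preferred: Rp = 1.07 / 26.28 = 4.0715%.
Market value of equity E = 108.78 × 70.33m = 7650.4974m.
Total capital V = 7650.4974 + 1524.5 + 1493 + 1260 = 11927.9974.
Equity: weight = 7650.4974/11927.9974 = 0.6414; cost = 4.2648%.
Preferred: weight = 1524.5/11927.9974 = 0.1278; cost = 4.0715%.
Debentures: weight = 1493/11927.9974 = 0.1252; after-tax cost = 2.5% × (1 − 20.5%) = 1.9875%.
Term loan: weight = 1260/11927.9974 = 0.1056; after-tax cost = 3.25% × (1 − 20.5%) = 2.5838%.
WACC = 0.6414 × 4.2648% + 0.1278 × 4.0715% + 0.1252 × 1.9875% + 0.1056 × 2.5838% = 3.7775%.

3.78%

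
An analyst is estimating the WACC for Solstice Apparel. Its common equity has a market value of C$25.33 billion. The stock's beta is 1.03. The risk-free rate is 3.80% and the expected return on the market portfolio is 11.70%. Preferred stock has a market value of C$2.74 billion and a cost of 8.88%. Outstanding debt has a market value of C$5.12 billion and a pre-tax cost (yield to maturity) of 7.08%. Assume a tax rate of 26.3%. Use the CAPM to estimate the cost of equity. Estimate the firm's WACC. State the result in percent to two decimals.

Market risk premium = 11.7% − 3.8% = 7.9%.
Cost of equity via CAPM: Re = 3.8% + 1.03 × 7.9% = 11.9370%.
Total capital V = 25.33 + 2.74 + 5.12 = 33.19.
Equity: weight = 25.33/33.19 = 0.7632; cost = 11.937%.
Preferred: weight = 2.74/33.19 = 0.0826; cost = 8.88%.
Debt: weight = 5.12/33.19 = 0.1543; after-tax cost = 7.08% × (1 − 26.3%) = 5.2180%.
WACC = 0.7632 × 11.9370% + 0.0826 × 8.8800% + 0.1543 × 5.2180% = 10.6481%.

10.65%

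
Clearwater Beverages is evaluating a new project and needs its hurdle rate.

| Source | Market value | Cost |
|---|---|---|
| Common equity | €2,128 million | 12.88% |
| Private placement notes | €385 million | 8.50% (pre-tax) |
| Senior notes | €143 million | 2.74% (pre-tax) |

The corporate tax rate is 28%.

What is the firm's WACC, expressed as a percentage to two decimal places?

11.31%

Total capital V = 2128 + 385 + 143 = 2656.
Equity: weight = 2128/2656 = 0.8012; cost = 12.88%.
Private placement notes: weight = 385/2656 = 0.1450; after-tax cost = 8.5% × (1 − 28%) = 6.1200%.
Senior notes: weight = 143/2656 = 0.0538; after-tax cost = 2.74% × (1 − 28%) = 1.9728%.
WACC = 0.8012 × 12.8800% + 0.1450 × 6.1200% + 0.0538 × 1.9728% = 11.3129%.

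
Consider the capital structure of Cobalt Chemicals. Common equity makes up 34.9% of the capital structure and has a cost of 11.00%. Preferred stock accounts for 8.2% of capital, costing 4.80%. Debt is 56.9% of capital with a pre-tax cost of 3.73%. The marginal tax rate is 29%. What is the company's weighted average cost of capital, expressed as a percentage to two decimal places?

After-tax cost of debt = 3.73% × (1 − 29%) = 2.6483%.
WACC = 0.349 × 11.0000% + 0.082 × 4.8000% + 0.569 × 2.6483% = 5.7395%.

5.74%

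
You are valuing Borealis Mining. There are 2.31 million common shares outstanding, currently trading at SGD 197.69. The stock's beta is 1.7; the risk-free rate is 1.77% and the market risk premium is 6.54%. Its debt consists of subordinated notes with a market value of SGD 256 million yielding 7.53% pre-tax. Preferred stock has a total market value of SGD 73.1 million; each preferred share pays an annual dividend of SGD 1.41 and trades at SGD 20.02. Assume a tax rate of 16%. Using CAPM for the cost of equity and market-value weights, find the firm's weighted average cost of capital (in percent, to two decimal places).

10.21%

Cost of equity via CAPM: Re = 1.77% + 1.7 × 6.54% = 12.8880%.
Cost of preferred: Rp = 1.41 / 20.02 = 7.0430%.
Market value of equity E = 197.69 × 2.31m = 456.6639m.
Total capital V = 456.6639 + 73.1 + 256 = 785.7639.
Equity: weight = 456.6639/785.7639 = 0.5812; cost = 12.888%.
Preferred: weight = 73.1/785.7639 = 0.0930; cost = 7.043%.
Subordinated notes: weight = 256/785.7639 = 0.3258; after-tax cost = 7.53% × (1 − 16%) = 6.3252%.
WACC = 0.5812 × 12.8880% + 0.0930 × 7.0430% + 0.3258 × 6.3252% = 10.2061%.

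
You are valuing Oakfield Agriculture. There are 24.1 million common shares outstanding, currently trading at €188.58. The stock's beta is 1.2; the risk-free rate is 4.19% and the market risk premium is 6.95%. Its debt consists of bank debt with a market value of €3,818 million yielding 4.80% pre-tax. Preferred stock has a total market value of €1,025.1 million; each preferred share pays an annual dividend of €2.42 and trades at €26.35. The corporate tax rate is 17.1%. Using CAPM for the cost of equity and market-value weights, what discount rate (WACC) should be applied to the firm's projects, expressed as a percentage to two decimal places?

8.69%

Cost of equity via CAPM: Re = 4.19% + 1.2 × 6.95% = 12.5300%.
Cost of preferred: Rp = 2.42 / 26.35 = 9.1841%.
Market value of equity E = 188.58 × 24.1m = 4544.778m.
Total capital V = 4544.778 + 1025.1 + 3818 = 9387.878.
Equity: weight = 4544.778/9387.878 = 0.4841; cost = 12.53%.
Preferred: weight = 1025.1/9387.878 = 0.1092; cost = 9.1841%.
Bank debt: weight = 3818/9387.878 = 0.4067; after-tax cost = 4.8% × (1 − 17.1%) = 3.9792%.
WACC = 0.4841 × 12.5300% + 0.1092 × 9.1841% + 0.4067 × 3.9792% = 8.6871%.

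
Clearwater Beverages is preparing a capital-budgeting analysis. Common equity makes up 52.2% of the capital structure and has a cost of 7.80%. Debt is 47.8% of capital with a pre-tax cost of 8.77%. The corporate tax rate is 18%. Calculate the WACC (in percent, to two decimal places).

7.51%

After-tax cost of debt = 8.77% × (1 − 18%) = 7.1914%.
WACC = 0.522 × 7.8000% + 0.478 × 7.1914% = 7.5091%.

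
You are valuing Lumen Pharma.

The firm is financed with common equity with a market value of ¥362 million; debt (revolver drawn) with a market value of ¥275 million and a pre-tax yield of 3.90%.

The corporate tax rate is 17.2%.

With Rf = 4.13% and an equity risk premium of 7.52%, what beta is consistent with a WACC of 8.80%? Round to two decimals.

1.18

Total capital V = 362 + 275 = 637.
Equity weight = 362/637 = 0.5683.
Revolver drawn weight = 275/637 = 0.4317.
Debt contribution = 0.4317 × 3.9% × (1 − 17.2%) = 1.3941%.
Required equity contribution = 8.8% − 1.3941% = 7.4059%  ⇒  Re = 13.0320%.
CAPM: 13.0320% = 4.13% + β × 7.52%  ⇒  β = 1.1838.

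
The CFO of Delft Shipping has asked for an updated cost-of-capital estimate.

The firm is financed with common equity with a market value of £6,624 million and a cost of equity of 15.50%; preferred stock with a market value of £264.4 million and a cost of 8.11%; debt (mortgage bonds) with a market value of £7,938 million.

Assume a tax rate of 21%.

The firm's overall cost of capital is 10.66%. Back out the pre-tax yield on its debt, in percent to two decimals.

Total capital V = 6624 + 264.4 + 7938 = 14826.4.
Equity weight = 6624/14826.4 = 0.4468.
Preferred weight = 264.4/14826.4 = 0.0178.
Mortgage bonds weight = 7938/14826.4 = 0.5354.
Equity contribution = 0.4468 × 15.5% = 6.9249%.
Preferred contribution = 0.0178 × 8.11% = 0.1446%.
Remaining for debt = 10.66% − 7.0696% = 3.5904%.
Rd × (1 − 21%) × 0.5354 = 3.5904%  ⇒  Rd = 8.4888%.

8.49%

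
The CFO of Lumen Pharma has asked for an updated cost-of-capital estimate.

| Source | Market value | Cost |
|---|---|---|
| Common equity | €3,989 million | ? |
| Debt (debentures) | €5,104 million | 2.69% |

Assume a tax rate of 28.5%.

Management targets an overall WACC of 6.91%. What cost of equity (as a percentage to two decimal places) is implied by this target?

13.29%

Total capital V = 3989 + 5104 = 9093.
Equity weight = 3989/9093 = 0.4387.
Debentures weight = 5104/9093 = 0.5613.
Debt contribution = 0.5613 × 2.69% × (1 − 28.5%) = 1.0796%.
Required equity contribution = 6.91% − 1.0796% = 5.8304%.
Re = 5.8304% / 0.4387 = 13.2905%.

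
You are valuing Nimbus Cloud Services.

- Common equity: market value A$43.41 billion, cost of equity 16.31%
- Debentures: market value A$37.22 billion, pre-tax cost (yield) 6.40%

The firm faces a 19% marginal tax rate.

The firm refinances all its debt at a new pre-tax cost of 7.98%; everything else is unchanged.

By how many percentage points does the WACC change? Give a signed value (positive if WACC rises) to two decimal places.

Current WACC:
Total capital V = 43.41 + 37.22 = 80.63.
Equity: weight = 43.41/80.63 = 0.5384; cost = 16.31%.
Debentures: weight = 37.22/80.63 = 0.4616; after-tax cost = 6.4% × (1 − 19%) = 5.1840%.
WACC = 0.5384 × 16.3100% + 0.4616 × 5.1840% = 11.1741%.
After the change:
Total capital V = 43.41 + 37.22 = 80.63.
Equity: weight = 43.41/80.63 = 0.5384; cost = 16.31%.
Debentures: weight = 37.22/80.63 = 0.4616; after-tax cost = 7.98% × (1 − 19%) = 6.4638%.
WACC = 0.5384 × 16.3100% + 0.4616 × 6.4638% = 11.7648%.
Change in WACC = 11.7648% − 11.1741% = 0.5908 pp.

+0.59 pp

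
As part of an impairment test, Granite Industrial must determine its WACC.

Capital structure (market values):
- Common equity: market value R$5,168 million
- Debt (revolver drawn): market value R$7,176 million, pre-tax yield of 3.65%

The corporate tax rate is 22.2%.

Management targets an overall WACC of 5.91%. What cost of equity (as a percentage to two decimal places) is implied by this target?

Total capital V = 5168 + 7176 = 12344.
Equity weight = 5168/12344 = 0.4187.
Revolver drawn weight = 7176/12344 = 0.5813.
Debt contribution = 0.5813 × 3.65% × (1 − 22.2%) = 1.6508%.
Required equity contribution = 5.91% − 1.6508% = 4.2592%.
Re = 4.2592% / 0.4187 = 10.1732%.

10.17%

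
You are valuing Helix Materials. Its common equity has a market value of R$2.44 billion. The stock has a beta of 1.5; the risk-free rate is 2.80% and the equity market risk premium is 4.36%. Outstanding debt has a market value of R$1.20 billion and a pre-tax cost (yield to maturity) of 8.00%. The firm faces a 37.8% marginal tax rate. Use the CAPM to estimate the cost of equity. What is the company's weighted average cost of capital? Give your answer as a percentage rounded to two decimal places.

7.90%

Cost of equity via CAPM: Re = 2.8% + 1.5 × 4.36% = 9.3400%.
Total capital V = 2.44 + 1.2 = 3.64.
Equity: weight = 2.44/3.64 = 0.6703; cost = 9.34%.
Debt: weight = 1.2/3.64 = 0.3297; after-tax cost = 8% × (1 − 37.8%) = 4.9760%.
WACC = 0.6703 × 9.3400% + 0.3297 × 4.9760% = 7.9013%.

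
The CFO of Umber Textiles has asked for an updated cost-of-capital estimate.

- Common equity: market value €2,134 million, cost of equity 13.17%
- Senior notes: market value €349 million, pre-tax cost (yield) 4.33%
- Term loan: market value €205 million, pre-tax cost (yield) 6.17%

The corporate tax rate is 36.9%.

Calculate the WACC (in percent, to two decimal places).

Total capital V = 2134 + 349 + 205 = 2688.
Equity: weight = 2134/2688 = 0.7939; cost = 13.17%.
Senior notes: weight = 349/2688 = 0.1298; after-tax cost = 4.33% × (1 − 36.9%) = 2.7322%.
Term loan: weight = 205/2688 = 0.0763; after-tax cost = 6.17% × (1 − 36.9%) = 3.8933%.
WACC = 0.7939 × 13.1700% + 0.1298 × 2.7322% + 0.0763 × 3.8933% = 11.1073%.

11.11%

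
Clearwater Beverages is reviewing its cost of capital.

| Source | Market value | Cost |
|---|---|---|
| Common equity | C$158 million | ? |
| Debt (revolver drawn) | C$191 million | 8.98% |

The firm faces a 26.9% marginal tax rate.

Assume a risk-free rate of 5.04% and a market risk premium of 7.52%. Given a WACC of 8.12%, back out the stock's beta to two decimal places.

Total capital V = 158 + 191 = 349.
Equity weight = 158/349 = 0.4527.
Revolver drawn weight = 191/349 = 0.5473.
Debt contribution = 0.5473 × 8.98% × (1 − 26.9%) = 3.5925%.
Required equity contribution = 8.12% − 3.5925% = 4.5275%  ⇒  Re = 10.0005%.
CAPM: 10.0005% = 5.04% + β × 7.52%  ⇒  β = 0.6596.

0.66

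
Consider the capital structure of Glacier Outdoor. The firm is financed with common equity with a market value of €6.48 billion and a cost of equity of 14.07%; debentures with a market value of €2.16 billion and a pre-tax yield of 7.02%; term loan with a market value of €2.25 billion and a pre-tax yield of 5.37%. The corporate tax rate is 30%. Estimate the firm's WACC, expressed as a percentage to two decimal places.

10.12%

Total capital V = 6.48 + 2.16 + 2.25 = 10.89.
Equity: weight = 6.48/10.89 = 0.5950; cost = 14.07%.
Debentures: weight = 2.16/10.89 = 0.1983; after-tax cost = 7.02% × (1 − 30%) = 4.9140%.
Term loan: weight = 2.25/10.89 = 0.2066; after-tax cost = 5.37% × (1 − 30%) = 3.7590%.
WACC = 0.5950 × 14.0700% + 0.1983 × 4.9140% + 0.2066 × 3.7590% = 10.1236%.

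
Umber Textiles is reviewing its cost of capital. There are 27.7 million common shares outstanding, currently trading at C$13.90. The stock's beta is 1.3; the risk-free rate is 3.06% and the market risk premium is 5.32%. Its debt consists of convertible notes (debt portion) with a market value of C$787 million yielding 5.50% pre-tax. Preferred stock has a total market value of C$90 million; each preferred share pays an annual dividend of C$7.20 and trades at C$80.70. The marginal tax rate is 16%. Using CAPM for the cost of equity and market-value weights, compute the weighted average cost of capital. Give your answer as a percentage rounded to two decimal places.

6.56%

Cost of equity via CAPM: Re = 3.06% + 1.3 × 5.32% = 9.9760%.
Cost of preferred: Rp = 7.2 / 80.7 = 8.9219%.
Market value of equity E = 13.9 × 27.7m = 385.03m.
Total capital V = 385.03 + 90 + 787 = 1262.03.
Equity: weight = 385.03/1262.03 = 0.3051; cost = 9.976%.
Preferred: weight = 90/1262.03 = 0.0713; cost = 8.9219%.
Convertible notes (debt portion): weight = 787/1262.03 = 0.6236; after-tax cost = 5.5% × (1 − 16%) = 4.6200%.
WACC = 0.3051 × 9.9760% + 0.0713 × 8.9219% + 0.6236 × 4.6200% = 6.5608%.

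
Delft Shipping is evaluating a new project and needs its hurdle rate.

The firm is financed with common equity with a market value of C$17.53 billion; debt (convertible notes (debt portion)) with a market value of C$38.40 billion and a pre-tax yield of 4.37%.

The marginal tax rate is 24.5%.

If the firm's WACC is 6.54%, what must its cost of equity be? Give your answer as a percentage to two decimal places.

Total capital V = 17.53 + 38.4 = 55.93.
Equity weight = 17.53/55.93 = 0.3134.
Convertible notes (debt portion) weight = 38.4/55.93 = 0.6866.
Debt contribution = 0.6866 × 4.37% × (1 − 24.5%) = 2.2652%.
Required equity contribution = 6.54% − 2.2652% = 4.2748%.
Re = 4.2748% / 0.3134 = 13.6387%.

13.64%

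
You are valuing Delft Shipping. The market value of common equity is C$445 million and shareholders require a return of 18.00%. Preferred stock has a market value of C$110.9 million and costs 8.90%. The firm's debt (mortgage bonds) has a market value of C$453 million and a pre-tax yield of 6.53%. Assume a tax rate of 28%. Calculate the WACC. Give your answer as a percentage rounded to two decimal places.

11.03%

Total capital V = 445 + 110.9 + 453 = 1008.9.
Equity: weight = 445/1008.9 = 0.4411; cost = 18%.
Preferred: weight = 110.9/1008.9 = 0.1099; cost = 8.9%.
Mortgage bonds: weight = 453/1008.9 = 0.4490; after-tax cost = 6.53% × (1 − 28%) = 4.7016%.
WACC = 0.4411 × 18.0000% + 0.1099 × 8.9000% + 0.4490 × 4.7016% = 11.0287%.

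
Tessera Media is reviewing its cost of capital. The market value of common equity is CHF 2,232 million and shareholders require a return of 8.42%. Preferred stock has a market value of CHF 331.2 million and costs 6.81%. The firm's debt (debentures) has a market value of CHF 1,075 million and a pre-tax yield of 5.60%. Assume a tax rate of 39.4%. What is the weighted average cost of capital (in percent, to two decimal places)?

Total capital V = 2232 + 331.2 + 1075 = 3638.2.
Equity: weight = 2232/3638.2 = 0.6135; cost = 8.42%.
Preferred: weight = 331.2/3638.2 = 0.0910; cost = 6.81%.
Debentures: weight = 1075/3638.2 = 0.2955; after-tax cost = 5.6% × (1 − 39.4%) = 3.3936%.
WACC = 0.6135 × 8.4200% + 0.0910 × 6.8100% + 0.2955 × 3.3936% = 6.7883%.

6.79%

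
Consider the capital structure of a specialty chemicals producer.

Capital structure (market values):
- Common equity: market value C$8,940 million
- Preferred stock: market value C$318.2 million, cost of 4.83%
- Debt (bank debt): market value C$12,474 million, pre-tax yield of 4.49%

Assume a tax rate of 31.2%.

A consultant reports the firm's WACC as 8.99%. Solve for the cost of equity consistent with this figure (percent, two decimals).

Total capital V = 8940 + 318.2 + 12474 = 21732.2.
Equity weight = 8940/21732.2 = 0.4114.
Preferred weight = 318.2/21732.2 = 0.0146.
Bank debt weight = 12474/21732.2 = 0.5740.
Debt contribution = 0.5740 × 4.49% × (1 − 31.2%) = 1.7731%.
Preferred contribution = 0.0146 × 4.83% = 0.0707%.
Required equity contribution = 8.99% − 1.8438% = 7.1462%.
Re = 7.1462% / 0.4114 = 17.3716%.

17.37%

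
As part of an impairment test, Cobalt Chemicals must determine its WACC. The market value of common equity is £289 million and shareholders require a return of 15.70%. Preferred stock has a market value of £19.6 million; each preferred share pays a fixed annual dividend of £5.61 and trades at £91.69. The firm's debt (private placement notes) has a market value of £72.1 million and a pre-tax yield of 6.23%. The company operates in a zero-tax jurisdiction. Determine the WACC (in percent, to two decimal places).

13.41%

Cost of preferred: Rp = 5.61 / 91.69 = 6.1184%.
Total capital V = 289 + 19.6 + 72.1 = 380.7.
Equity: weight = 289/380.7 = 0.7591; cost = 15.7%.
Preferred: weight = 19.6/380.7 = 0.0515; cost = 6.1184%.
Private placement notes: weight = 72.1/380.7 = 0.1894; after-tax cost = 6.23% × (1 − 0%) = 6.2300%.
WACC = 0.7591 × 15.7000% + 0.0515 × 6.1184% + 0.1894 × 6.2300% = 13.4132%.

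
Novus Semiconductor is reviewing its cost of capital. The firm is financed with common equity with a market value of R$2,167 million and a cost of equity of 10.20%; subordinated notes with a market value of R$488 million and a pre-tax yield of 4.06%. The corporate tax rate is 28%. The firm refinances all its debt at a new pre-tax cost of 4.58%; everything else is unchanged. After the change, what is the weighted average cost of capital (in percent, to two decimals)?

After the change:
Total capital V = 2167 + 488 = 2655.
Equity: weight = 2167/2655 = 0.8162; cost = 10.2%.
Subordinated notes: weight = 488/2655 = 0.1838; after-tax cost = 4.58% × (1 − 28%) = 3.2976%.
WACC = 0.8162 × 10.2000% + 0.1838 × 3.2976% = 8.9313%.

8.93%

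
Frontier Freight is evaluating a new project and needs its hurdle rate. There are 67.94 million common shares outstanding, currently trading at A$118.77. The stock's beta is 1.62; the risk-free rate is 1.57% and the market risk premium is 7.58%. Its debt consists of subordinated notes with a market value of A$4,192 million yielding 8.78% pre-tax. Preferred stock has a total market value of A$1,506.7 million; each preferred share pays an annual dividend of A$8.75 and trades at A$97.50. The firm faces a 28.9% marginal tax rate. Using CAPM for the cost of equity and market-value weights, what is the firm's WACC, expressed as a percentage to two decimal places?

Cost of equity via CAPM: Re = 1.57% + 1.62 × 7.58% = 13.8496%.
Cost of preferred: Rp = 8.75 / 97.5 = 8.9744%.
Market value of equity E = 118.77 × 67.94m = 8069.2338m.
Total capital V = 8069.2338 + 1506.7 + 4192 = 13767.9338.
Equity: weight = 8069.2338/13767.9338 = 0.5861; cost = 13.8496%.
Preferred: weight = 1506.7/13767.9338 = 0.1094; cost = 8.9744%.
Subordinated notes: weight = 4192/13767.9338 = 0.3045; after-tax cost = 8.78% × (1 − 28.9%) = 6.2426%.
WACC = 0.5861 × 13.8496% + 0.1094 × 8.9744% + 0.3045 × 6.2426% = 10.9999%.

11.00%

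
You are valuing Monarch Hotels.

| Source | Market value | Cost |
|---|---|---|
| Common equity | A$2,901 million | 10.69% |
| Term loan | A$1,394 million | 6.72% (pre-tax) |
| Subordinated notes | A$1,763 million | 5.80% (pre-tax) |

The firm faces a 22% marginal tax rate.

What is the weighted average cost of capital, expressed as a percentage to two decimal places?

Total capital V = 2901 + 1394 + 1763 = 6058.
Equity: weight = 2901/6058 = 0.4789; cost = 10.69%.
Term loan: weight = 1394/6058 = 0.2301; after-tax cost = 6.72% × (1 − 22%) = 5.2416%.
Subordinated notes: weight = 1763/6058 = 0.2910; after-tax cost = 5.8% × (1 − 22%) = 4.5240%.
WACC = 0.4789 × 10.6900% + 0.2301 × 5.2416% + 0.2910 × 4.5240% = 7.6418%.

7.64%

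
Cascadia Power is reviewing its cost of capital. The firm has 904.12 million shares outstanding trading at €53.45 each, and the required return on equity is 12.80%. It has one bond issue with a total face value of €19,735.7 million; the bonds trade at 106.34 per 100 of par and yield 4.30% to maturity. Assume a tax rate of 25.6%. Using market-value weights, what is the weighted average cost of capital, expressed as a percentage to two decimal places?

Market value of equity E = 53.45 × 904.12m = 48325.214m. Market value of debt D = 19735.7m × 106.34/100 = 20986.94338m.
Total capital V = 48325.214 + 20986.94338 = 69312.15738.
Equity: weight = 48325.214/69312.15738 = 0.6972; cost = 12.8%.
Bonds outstanding: weight = 20986.94338/69312.15738 = 0.3028; after-tax cost = 4.3% × (1 − 25.6%) = 3.1992%.
WACC = 0.6972 × 12.8000% + 0.3028 × 3.1992% = 9.8930%.

9.89%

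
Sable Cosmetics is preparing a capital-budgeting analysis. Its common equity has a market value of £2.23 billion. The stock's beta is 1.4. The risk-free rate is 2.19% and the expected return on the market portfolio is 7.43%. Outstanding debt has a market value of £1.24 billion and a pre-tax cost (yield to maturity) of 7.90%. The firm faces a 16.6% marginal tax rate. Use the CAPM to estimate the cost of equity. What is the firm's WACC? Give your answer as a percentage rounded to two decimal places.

8.48%

Market risk premium = 7.43% − 2.19% = 5.24%.
Cost of equity via CAPM: Re = 2.19% + 1.4 × 5.24% = 9.5260%.
Total capital V = 2.23 + 1.24 = 3.47.
Equity: weight = 2.23/3.47 = 0.6427; cost = 9.526%.
Debt: weight = 1.24/3.47 = 0.3573; after-tax cost = 7.9% × (1 − 16.6%) = 6.5886%.
WACC = 0.6427 × 9.5260% + 0.3573 × 6.5886% = 8.4763%.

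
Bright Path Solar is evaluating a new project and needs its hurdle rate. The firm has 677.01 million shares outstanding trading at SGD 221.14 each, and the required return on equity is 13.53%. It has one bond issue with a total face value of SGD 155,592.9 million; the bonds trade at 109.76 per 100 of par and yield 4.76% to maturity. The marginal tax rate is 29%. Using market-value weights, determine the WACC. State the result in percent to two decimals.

8.12%

Market value of equity E = 221.14 × 677.01m = 149713.9914m. Market value of debt D = 155592.9m × 109.76/100 = 170778.76704m.
Total capital V = 149713.9914 + 170778.76704 = 320492.75844.
Equity: weight = 149713.9914/320492.75844 = 0.4671; cost = 13.53%.
Bonds outstanding: weight = 170778.76704/320492.75844 = 0.5329; after-tax cost = 4.76% × (1 − 29%) = 3.3796%.
WACC = 0.4671 × 13.5300% + 0.5329 × 3.3796% = 8.1212%.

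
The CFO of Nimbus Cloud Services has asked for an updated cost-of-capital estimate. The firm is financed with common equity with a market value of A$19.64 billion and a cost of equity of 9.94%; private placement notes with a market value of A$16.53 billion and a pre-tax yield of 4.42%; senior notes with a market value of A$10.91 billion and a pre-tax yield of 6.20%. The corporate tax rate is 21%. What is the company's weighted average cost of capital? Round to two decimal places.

Total capital V = 19.64 + 16.53 + 10.91 = 47.08.
Equity: weight = 19.64/47.08 = 0.4172; cost = 9.94%.
Private placement notes: weight = 16.53/47.08 = 0.3511; after-tax cost = 4.42% × (1 − 21%) = 3.4918%.
Senior notes: weight = 10.91/47.08 = 0.2317; after-tax cost = 6.2% × (1 − 21%) = 4.8980%.
WACC = 0.4172 × 9.9400% + 0.3511 × 3.4918% + 0.2317 × 4.8980% = 6.5076%.

6.51%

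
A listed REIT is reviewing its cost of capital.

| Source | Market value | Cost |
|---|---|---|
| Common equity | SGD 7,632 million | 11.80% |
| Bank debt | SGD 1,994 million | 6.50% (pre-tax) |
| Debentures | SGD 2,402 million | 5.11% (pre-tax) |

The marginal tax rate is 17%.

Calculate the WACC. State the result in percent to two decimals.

9.23%

Total capital V = 7632 + 1994 + 2402 = 12028.
Equity: weight = 7632/12028 = 0.6345; cost = 11.8%.
Bank debt: weight = 1994/12028 = 0.1658; after-tax cost = 6.5% × (1 − 17%) = 5.3950%.
Debentures: weight = 2402/12028 = 0.1997; after-tax cost = 5.11% × (1 − 17%) = 4.2413%.
WACC = 0.6345 × 11.8000% + 0.1658 × 5.3950% + 0.1997 × 4.2413% = 9.2287%.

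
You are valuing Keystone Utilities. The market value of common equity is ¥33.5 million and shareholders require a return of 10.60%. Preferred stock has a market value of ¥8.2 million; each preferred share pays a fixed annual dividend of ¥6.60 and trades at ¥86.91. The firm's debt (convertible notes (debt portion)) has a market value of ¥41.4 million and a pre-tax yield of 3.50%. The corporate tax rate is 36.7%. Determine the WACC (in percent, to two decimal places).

6.13%

Cost of preferred: Rp = 6.6 / 86.91 = 7.5941%.
Total capital V = 33.5 + 8.2 + 41.4 = 83.1.
Equity: weight = 33.5/83.1 = 0.4031; cost = 10.6%.
Preferred: weight = 8.2/83.1 = 0.0987; cost = 7.5941%.
Convertible notes (debt portion): weight = 41.4/83.1 = 0.4982; after-tax cost = 3.5% × (1 − 36.7%) = 2.2155%.
WACC = 0.4031 × 10.6000% + 0.0987 × 7.5941% + 0.4982 × 2.2155% = 6.1263%.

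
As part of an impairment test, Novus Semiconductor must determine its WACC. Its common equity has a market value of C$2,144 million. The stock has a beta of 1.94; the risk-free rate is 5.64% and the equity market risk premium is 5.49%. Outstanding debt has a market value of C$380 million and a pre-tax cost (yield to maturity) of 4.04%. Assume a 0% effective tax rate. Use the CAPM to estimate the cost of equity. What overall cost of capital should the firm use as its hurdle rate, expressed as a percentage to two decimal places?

Cost of equity via CAPM: Re = 5.64% + 1.94 × 5.49% = 16.2906%.
Total capital V = 2144 + 380 = 2524.
Equity: weight = 2144/2524 = 0.8494; cost = 16.2906%.
Debt: weight = 380/2524 = 0.1506; after-tax cost = 4.04% × (1 − 0%) = 4.0400%.
WACC = 0.8494 × 16.2906% + 0.1506 × 4.0400% = 14.4462%.

14.45%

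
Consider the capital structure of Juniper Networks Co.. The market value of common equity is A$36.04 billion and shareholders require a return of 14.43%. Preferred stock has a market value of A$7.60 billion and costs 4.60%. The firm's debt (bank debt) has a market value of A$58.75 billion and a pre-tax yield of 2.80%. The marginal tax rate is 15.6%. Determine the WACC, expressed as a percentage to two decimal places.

6.78%

Total capital V = 36.04 + 7.6 + 58.75 = 102.39.
Equity: weight = 36.04/102.39 = 0.3520; cost = 14.43%.
Preferred: weight = 7.6/102.39 = 0.0742; cost = 4.6%.
Bank debt: weight = 58.75/102.39 = 0.5738; after-tax cost = 2.8% × (1 − 15.6%) = 2.3632%.
WACC = 0.3520 × 14.4300% + 0.0742 × 4.6000% + 0.5738 × 2.3632% = 6.7766%.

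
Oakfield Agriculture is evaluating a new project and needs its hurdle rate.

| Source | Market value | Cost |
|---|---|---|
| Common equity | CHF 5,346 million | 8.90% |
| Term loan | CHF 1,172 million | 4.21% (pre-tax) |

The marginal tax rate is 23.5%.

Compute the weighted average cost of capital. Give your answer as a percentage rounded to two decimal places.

Total capital V = 5346 + 1172 = 6518.
Equity: weight = 5346/6518 = 0.8202; cost = 8.9%.
Term loan: weight = 1172/6518 = 0.1798; after-tax cost = 4.21% × (1 − 23.5%) = 3.2207%.
WACC = 0.8202 × 8.9000% + 0.1798 × 3.2207% = 7.8788%.

7.88%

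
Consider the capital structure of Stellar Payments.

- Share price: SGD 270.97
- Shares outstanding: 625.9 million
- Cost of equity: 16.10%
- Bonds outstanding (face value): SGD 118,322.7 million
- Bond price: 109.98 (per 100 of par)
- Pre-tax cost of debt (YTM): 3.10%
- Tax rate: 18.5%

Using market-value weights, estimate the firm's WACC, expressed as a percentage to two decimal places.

10.21%

Market value of equity E = 270.97 × 625.9m = 169600.123m. Market value of debt D = 118322.7m × 109.98/100 = 130131.30546m.
Total capital V = 169600.123 + 130131.30546 = 299731.42846.
Equity: weight = 169600.123/299731.42846 = 0.5658; cost = 16.1%.
Bonds outstanding: weight = 130131.30546/299731.42846 = 0.4342; after-tax cost = 3.1% × (1 − 18.5%) = 2.5265%.
WACC = 0.5658 × 16.1000% + 0.4342 × 2.5265% = 10.2069%.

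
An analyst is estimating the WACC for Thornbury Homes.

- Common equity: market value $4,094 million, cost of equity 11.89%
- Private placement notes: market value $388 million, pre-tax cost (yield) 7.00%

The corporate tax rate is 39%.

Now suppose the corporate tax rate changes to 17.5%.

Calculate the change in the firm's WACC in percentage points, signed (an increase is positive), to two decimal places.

+0.13 pp

Current WACC:
Total capital V = 4094 + 388 = 4482.
Equity: weight = 4094/4482 = 0.9134; cost = 11.89%.
Private placement notes: weight = 388/4482 = 0.0866; after-tax cost = 7% × (1 − 39%) = 4.2700%.
WACC = 0.9134 × 11.8900% + 0.0866 × 4.2700% = 11.2303%.
After the change:
Total capital V = 4094 + 388 = 4482.
Equity: weight = 4094/4482 = 0.9134; cost = 11.89%.
Private placement notes: weight = 388/4482 = 0.0866; after-tax cost = 7% × (1 − 17.5%) = 5.7750%.
WACC = 0.9134 × 11.8900% + 0.0866 × 5.7750% = 11.3606%.
Change in WACC = 11.3606% − 11.2303% = 0.1303 pp.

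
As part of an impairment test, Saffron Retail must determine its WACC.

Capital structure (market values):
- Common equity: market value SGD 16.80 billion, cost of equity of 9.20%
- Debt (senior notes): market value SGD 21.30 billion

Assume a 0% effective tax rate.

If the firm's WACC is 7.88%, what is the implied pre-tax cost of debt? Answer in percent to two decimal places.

Total capital V = 16.8 + 21.3 = 38.1.
Equity weight = 16.8/38.1 = 0.4409.
Senior notes weight = 21.3/38.1 = 0.5591.
Equity contribution = 0.4409 × 9.2% = 4.0567%.
Remaining for debt = 7.88% − 4.0567% = 3.8233%.
Rd × (1 − 0%) × 0.5591 = 3.8233%  ⇒  Rd = 6.8389%.

6.84%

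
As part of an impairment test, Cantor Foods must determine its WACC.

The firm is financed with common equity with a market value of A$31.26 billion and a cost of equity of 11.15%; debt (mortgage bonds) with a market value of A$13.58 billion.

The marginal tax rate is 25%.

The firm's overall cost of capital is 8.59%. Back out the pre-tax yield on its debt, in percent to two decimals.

Total capital V = 31.26 + 13.58 = 44.84.
Equity weight = 31.26/44.84 = 0.6971.
Mortgage bonds weight = 13.58/44.84 = 0.3029.
Equity contribution = 0.6971 × 11.15% = 7.7732%.
Remaining for debt = 8.59% − 7.7732% = 0.8168%.
Rd × (1 − 25%) × 0.3029 = 0.8168%  ⇒  Rd = 3.5961%.

3.60%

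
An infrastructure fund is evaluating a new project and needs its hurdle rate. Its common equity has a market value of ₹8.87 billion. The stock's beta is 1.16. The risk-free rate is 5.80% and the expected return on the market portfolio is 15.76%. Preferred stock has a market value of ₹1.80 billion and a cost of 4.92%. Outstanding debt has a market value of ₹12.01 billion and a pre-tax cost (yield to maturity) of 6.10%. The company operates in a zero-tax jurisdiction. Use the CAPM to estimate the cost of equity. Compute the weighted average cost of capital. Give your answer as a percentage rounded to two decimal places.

10.41%

Market risk premium = 15.76% − 5.8% = 9.96%.
Cost of equity via CAPM: Re = 5.8% + 1.16 × 9.96% = 17.3536%.
Total capital V = 8.87 + 1.8 + 12.01 = 22.68.
Equity: weight = 8.87/22.68 = 0.3911; cost = 17.3536%.
Preferred: weight = 1.8/22.68 = 0.0794; cost = 4.92%.
Debt: weight = 12.01/22.68 = 0.5295; after-tax cost = 6.1% × (1 − 0%) = 6.1000%.
WACC = 0.3911 × 17.3536% + 0.0794 × 4.9200% + 0.5295 × 6.1000% = 10.4076%.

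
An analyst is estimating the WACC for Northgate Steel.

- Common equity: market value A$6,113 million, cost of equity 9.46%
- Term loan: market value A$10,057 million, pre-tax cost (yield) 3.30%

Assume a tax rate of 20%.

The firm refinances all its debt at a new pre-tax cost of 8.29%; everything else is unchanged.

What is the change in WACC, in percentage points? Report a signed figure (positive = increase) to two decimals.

+2.48 pp

Current WACC:
Total capital V = 6113 + 10057 = 16170.
Equity: weight = 6113/16170 = 0.3780; cost = 9.46%.
Term loan: weight = 10057/16170 = 0.6220; after-tax cost = 3.3% × (1 − 20%) = 2.6400%.
WACC = 0.3780 × 9.4600% + 0.6220 × 2.6400% = 5.2183%.
After the change:
Total capital V = 6113 + 10057 = 16170.
Equity: weight = 6113/16170 = 0.3780; cost = 9.46%.
Term loan: weight = 10057/16170 = 0.6220; after-tax cost = 8.29% × (1 − 20%) = 6.6320%.
WACC = 0.3780 × 9.4600% + 0.6220 × 6.6320% = 7.7011%.
Change in WACC = 7.7011% − 5.2183% = 2.4828 pp.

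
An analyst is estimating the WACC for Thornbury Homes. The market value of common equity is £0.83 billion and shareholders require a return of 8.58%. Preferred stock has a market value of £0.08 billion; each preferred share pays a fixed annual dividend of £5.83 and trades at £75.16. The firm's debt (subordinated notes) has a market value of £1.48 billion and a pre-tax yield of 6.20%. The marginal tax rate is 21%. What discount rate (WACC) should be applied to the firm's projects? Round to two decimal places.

Cost of preferred: Rp = 5.83 / 75.16 = 7.7568%.
Total capital V = 0.83 + 0.08 + 1.48 = 2.39.
Equity: weight = 0.83/2.39 = 0.3473; cost = 8.58%.
Preferred: weight = 0.08/2.39 = 0.0335; cost = 7.7568%.
Subordinated notes: weight = 1.48/2.39 = 0.6192; after-tax cost = 6.2% × (1 − 21%) = 4.8980%.
WACC = 0.3473 × 8.5800% + 0.0335 × 7.7568% + 0.6192 × 4.8980% = 6.2724%.

6.27%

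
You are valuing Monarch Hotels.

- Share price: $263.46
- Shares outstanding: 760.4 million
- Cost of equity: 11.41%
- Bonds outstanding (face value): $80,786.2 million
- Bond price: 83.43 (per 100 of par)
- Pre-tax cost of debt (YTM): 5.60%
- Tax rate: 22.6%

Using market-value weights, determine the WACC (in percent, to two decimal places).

Market value of equity E = 263.46 × 760.4m = 200334.984m. Market value of debt D = 80786.2m × 83.43/100 = 67399.92666m.
Total capital V = 200334.984 + 67399.92666 = 267734.91066.
Equity: weight = 200334.984/267734.91066 = 0.7483; cost = 11.41%.
Bonds outstanding: weight = 67399.92666/267734.91066 = 0.2517; after-tax cost = 5.6% × (1 − 22.6%) = 4.3344%.
WACC = 0.7483 × 11.4100% + 0.2517 × 4.3344% = 9.6288%.

9.63%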